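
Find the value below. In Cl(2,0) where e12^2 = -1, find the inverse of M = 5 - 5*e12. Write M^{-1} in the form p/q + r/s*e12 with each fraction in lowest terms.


M = 5 - 5*e12, where e12^2 = -1.
Since M commutes with its reverse ~M = a - b*e12, M * ~M = a^2 - b^2*e12^2 = a^2 + b^2.
So M^{-1} = ~M / (a^2 + b^2) = (a - b*e12)/(a^2 + b^2).
a^2 + b^2 = 25 + 25 = 50
Scalar part = 5/50 = 1/10
Bivector coeff = 5/50 = 1/10
M^{-1} = 1/10 + 1/10*e12


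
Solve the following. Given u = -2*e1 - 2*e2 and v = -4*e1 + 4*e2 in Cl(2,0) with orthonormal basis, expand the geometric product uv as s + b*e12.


Expand: (-2*e1 - 2*e2)(-4*e1 + 4*e2)
= (-2)*(-4)*e1e1 + (-2)*4*e1e2 + (-2)*(-4)*e2e1 + (-2)*4*e2e2
Using e1^2 = e2^2 = 1, e2e1 = -e1e2:
Scalar part s = (-2)*(-4) + (-2)*4 = 8 + (-8) = 0
Bivector part b = (-2)*4 - (-2)*(-4) = -8 - 8 = -16
uv = 0 - 16*e12


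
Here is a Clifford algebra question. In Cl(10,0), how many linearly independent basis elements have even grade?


Even subalgebra dimension = 2^(n-1)
n = 10 + 0 = 10
2^(10 - 1) = 2^9 = 512
Verification: sum of C(10,k) for even k = 1 + 45 + 210 + 210 + 45 + 1 = 512
Result = 512


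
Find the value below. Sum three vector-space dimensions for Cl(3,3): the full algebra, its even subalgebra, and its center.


n = 3 + 3 = 6
Total dim = 2^6 = 64
Even subalgebra dim = 2^5 = 32
n is even, so center dim = 1
Sum = 64 + 32 + 1 = 97


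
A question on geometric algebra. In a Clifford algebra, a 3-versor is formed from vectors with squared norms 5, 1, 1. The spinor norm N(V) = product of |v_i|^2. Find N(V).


Spinor norm N(V) = |v1|^2 * |v2|^2 * ... * |v3|^2
= 5 * 1 * 1
Running product: 5, 5, 5
N(V) = 5


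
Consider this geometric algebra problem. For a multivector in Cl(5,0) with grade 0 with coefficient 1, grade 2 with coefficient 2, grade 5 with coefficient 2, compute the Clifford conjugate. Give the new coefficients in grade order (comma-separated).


Clifford conjugate sign for grade k: (-1)^(k(k+1)/2)
Grade 0: (-1)^(0*1/2) = (-1)^0 = 1, coeff 1 -> 1
Grade 2: (-1)^(2*3/2) = (-1)^3 = -1, coeff 2 -> -2
Grade 5: (-1)^(5*6/2) = (-1)^15 = -1, coeff 2 -> -2
Conjugated coefficients: 1, -2, -2


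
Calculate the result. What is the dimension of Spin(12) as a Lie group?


Spin(n) double-covers SO(n); both have Lie algebra so(n) of dimension n(n-1)/2.
n = 12
n(n-1) = 12 * 11 = 132
dim Spin(12) = 132/2 = 66


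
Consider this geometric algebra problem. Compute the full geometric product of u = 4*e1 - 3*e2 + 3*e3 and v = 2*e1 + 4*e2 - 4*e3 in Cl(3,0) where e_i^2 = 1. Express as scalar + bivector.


In Cl(3,0): e_i^2 = 1, e_ie_j = -e_je_i for i != j.
Scalar part = u . v = 4*2 + (-3)*4 + 3*(-4)
= 8 + (-12) + (-12) = -16
e12 coeff = 4*4 - (-3)*2 = 16 - (-6) = 22
e13 coeff = 4*(-4) - 3*2 = -16 - 6 = -22
e23 coeff = (-3)*(-4) - 3*4 = 12 - 12 = 0
uv = -16 + 22*e12 - 22*e13 + 0*e23


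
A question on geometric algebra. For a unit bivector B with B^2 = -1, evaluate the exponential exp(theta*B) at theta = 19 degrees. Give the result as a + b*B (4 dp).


For a unit bivector B with B^2 = -1, the exponential series gives
e^(theta*B) = cos(theta) + sin(theta)*B (the GA analogue of Euler's formula).
theta = 19 degrees = 0.331613 rad
cos(19 deg) = 0.9455
sin(19 deg) = 0.3256
exp(theta*B) = 0.9455 + 0.3256*B


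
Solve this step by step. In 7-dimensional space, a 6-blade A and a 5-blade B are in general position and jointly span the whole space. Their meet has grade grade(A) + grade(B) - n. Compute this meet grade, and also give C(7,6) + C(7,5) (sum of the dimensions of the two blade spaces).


Meet grade = grade(A) + grade(B) - n
= 6 + 5 - 7 = 4
C(7,6) = 7
C(7,5) = 21
dim_A + dim_B = 7 + 21 = 28


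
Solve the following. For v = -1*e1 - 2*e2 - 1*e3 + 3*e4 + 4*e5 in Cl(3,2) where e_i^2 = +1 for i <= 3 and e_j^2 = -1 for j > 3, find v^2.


v^2 = sum of c_i^2 * e_i^2
Positive signature terms (e_i^2 = +1): (-1)^2 + (-2)^2 + (-1)^2 = 6
Negative signature terms (e_j^2 = -1): 3^2 + 4^2 = 25
v^2 = 6 - 25 = -19


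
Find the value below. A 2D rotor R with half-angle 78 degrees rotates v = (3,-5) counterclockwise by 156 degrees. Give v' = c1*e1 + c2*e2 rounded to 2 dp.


Rotor R = cos(78deg) - sin(78deg)*e12
Rotation angle theta = 2 * 78 = 156 degrees
v' = R*v*~R rotates v by theta.
cos(156deg) = -0.9135, sin(156deg) = 0.4067
v'_1 = 3*cos(156deg) - (-5)*sin(156deg)
= 3*(-0.9135) - (-5)*0.4067
= -0.71
v'_2 = 3*sin(156deg) + (-5)*cos(156deg)
= 3*0.4067 + (-5)*(-0.9135)
= 5.79
v' = -0.71*e1 + 5.79*e2


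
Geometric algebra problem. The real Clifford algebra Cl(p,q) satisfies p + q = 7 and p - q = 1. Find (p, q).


We need p + q = 7 and p - q = 1.
Adding: 2p = 7 + 1 = 8, so p = 4.
Then q = 7 - 4 = 3.
(p, q) = (4, 3)


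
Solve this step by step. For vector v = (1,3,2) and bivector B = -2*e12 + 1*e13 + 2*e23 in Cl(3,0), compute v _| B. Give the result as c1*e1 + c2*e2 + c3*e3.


Left contraction v _| B = <vB>_1 (grade-1 part of the geometric product vB).
Using e1_|e12 = e2, e2_|e12 = -e1, e1_|e13 = e3, e3_|e13 = -e1, e2_|e23 = e3, e3_|e23 = -e2:
e1 coeff: -v2*b12 - v3*b13 = -(3)*(-2) - (2)*(1) = 4
e2 coeff: v1*b12 - v3*b23 = (1)*(-2) - (2)*(2) = -6
e3 coeff: v1*b13 + v2*b23 = (1)*(1) + (3)*(2) = 7
v _| B = 4*e1 - 6*e2 + 7*e3


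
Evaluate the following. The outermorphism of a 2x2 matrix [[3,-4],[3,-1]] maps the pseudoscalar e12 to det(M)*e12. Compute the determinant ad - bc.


The outermorphism of a linear map f sends e1^e2 to f(e1)^f(e2).
f(e1) = 3*e1 + 3*e2
f(e2) = -4*e1 - 1*e2
f(e1) ^ f(e2) = (3*e1 + 3*e2) ^ (-4*e1 - 1*e2)
= 3*(-1)*e12 + 3*(-4)*e21
= (-3 - (-12))*e12
= 9*e12
Coefficient = 9


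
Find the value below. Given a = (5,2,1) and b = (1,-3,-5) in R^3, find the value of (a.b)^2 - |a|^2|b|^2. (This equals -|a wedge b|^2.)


a . b = 5*1 + 2*(-3) + 1*(-5)
= 5 + (-6) + (-5) = -6
|a|^2 = 5^2 + 2^2 + 1^2 = 30
|b|^2 = 1^2 + (-3)^2 + (-5)^2 = 35
(a.b)^2 = (-6)^2 = 36
|a|^2 * |b|^2 = 30 * 35 = 1050
Result = 36 - 1050 = -1014


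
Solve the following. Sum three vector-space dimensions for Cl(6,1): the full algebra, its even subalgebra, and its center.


n = 6 + 1 = 7
Total dim = 2^7 = 128
Even subalgebra dim = 2^6 = 64
n is odd, so center dim = 2
Sum = 128 + 64 + 2 = 194


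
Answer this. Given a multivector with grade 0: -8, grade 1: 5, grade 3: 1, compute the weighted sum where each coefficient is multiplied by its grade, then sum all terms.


Grade-weighted sum = sum of grade_k * coefficient_k
0*(-8) = 0
1*5 = 5
3*1 = 3
Total = 0 + 5 + 3 = 8


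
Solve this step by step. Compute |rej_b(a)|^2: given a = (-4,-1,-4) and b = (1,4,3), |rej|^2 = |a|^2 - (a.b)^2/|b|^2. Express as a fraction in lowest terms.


|a|^2 = (-4)^2 + (-1)^2 + (-4)^2 = 33
|b|^2 = 1^2 + 4^2 + 3^2 = 26
a . b = (-4)*1 + (-1)*4 + (-4)*3 = -20
(a.b)^2 = (-20)^2 = 400
|rej|^2 = 33 - 400/26
= (858 - 400)/26
= 458/26
In lowest terms: 229/13


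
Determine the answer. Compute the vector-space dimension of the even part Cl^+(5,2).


Even subalgebra dimension = 2^(n-1)
n = 5 + 2 = 7
2^(7 - 1) = 2^6 = 64
Verification: sum of C(7,k) for even k = 1 + 21 + 35 + 7 = 64
Result = 64


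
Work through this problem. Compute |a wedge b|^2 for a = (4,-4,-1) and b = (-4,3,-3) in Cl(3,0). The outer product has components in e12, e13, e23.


a wedge b = (a1*b2 - a2*b1)*e12 + (a1*b3 - a3*b1)*e13 + (a2*b3 - a3*b2)*e23
e12 coeff: 4*3 - (-4)*(-4) = 12 - 16 = -4
e13 coeff: 4*(-3) - (-1)*(-4) = -12 - 4 = -16
e23 coeff: (-4)*(-3) - (-1)*3 = 12 - (-3) = 15
|a wedge b|^2 = (-4)^2 + (-16)^2 + 15^2
= 16 + 256 + 225
= 497


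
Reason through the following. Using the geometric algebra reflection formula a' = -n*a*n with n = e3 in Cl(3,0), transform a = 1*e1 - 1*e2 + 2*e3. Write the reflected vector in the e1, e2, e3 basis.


Reflection formula: a' = -n*a*n, with n = e3 (unit vector, n^2 = 1).
For reflection through hyperplane perp to e3:
The component along e3 flips sign, others stay.
a = (1, -1, 2)
a' = (1, -1, -2)
a' = 1*e1 - 1*e2 - 2*e3


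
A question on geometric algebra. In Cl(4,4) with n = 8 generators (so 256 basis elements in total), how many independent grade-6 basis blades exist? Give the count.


Number of grade-k basis blades in Cl(p,q) with n = p + q is C(n, k).
n = 4 + 4 = 8
C(8, 6) = 8! / (6! * 2!)
= 40320 / (720 * 2)
= 28


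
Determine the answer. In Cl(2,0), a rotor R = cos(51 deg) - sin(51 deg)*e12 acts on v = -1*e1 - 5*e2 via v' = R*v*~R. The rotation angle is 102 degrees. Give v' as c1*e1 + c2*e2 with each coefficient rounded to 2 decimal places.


Rotor R = cos(51deg) - sin(51deg)*e12
Rotation angle theta = 2 * 51 = 102 degrees
v' = R*v*~R rotates v by theta.
cos(102deg) = -0.2079, sin(102deg) = 0.9781
v'_1 = -1*cos(102deg) - (-5)*sin(102deg)
= -1*(-0.2079) - (-5)*0.9781
= 5.10
v'_2 = -1*sin(102deg) + (-5)*cos(102deg)
= -1*0.9781 + (-5)*(-0.2079)
= 0.06
v' = 5.10*e1 + 0.06*e2


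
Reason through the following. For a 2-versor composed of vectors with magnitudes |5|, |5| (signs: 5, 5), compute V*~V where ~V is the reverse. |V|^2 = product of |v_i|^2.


Each vector v_i has |v_i|^2 = s_i^2
Squared scales: 5^2 = 25, 5^2 = 25
|V|^2 = 25 * 25
= 625


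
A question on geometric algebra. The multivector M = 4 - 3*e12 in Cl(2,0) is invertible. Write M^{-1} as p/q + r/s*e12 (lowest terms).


M = 4 - 3*e12, where e12^2 = -1.
Since M commutes with its reverse ~M = a - b*e12, M * ~M = a^2 - b^2*e12^2 = a^2 + b^2.
So M^{-1} = ~M / (a^2 + b^2) = (a - b*e12)/(a^2 + b^2).
a^2 + b^2 = 16 + 9 = 25
Scalar part = 4/25 = 4/25
Bivector coeff = 3/25 = 3/25
M^{-1} = 4/25 + 3/25*e12


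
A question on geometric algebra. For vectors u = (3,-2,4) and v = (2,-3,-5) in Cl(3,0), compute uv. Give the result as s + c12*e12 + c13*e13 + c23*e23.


In Cl(3,0): e_i^2 = 1, e_ie_j = -e_je_i for i != j.
Scalar part = u . v = 3*2 + (-2)*(-3) + 4*(-5)
= 6 + 6 + (-20) = -8
e12 coeff = 3*(-3) - (-2)*2 = -9 - (-4) = -5
e13 coeff = 3*(-5) - 4*2 = -15 - 8 = -23
e23 coeff = (-2)*(-5) - 4*(-3) = 10 - (-12) = 22
uv = -8 - 5*e12 - 23*e13 + 22*e23


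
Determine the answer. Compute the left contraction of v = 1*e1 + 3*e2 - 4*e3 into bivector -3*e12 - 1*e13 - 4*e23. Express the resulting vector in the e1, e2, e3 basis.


Left contraction v _| B = <vB>_1 (grade-1 part of the geometric product vB).
Using e1_|e12 = e2, e2_|e12 = -e1, e1_|e13 = e3, e3_|e13 = -e1, e2_|e23 = e3, e3_|e23 = -e2:
e1 coeff: -v2*b12 - v3*b13 = -(3)*(-3) - (-4)*(-1) = 5
e2 coeff: v1*b12 - v3*b23 = (1)*(-3) - (-4)*(-4) = -19
e3 coeff: v1*b13 + v2*b23 = (1)*(-1) + (3)*(-4) = -13
v _| B = 5*e1 - 19*e2 - 13*e3


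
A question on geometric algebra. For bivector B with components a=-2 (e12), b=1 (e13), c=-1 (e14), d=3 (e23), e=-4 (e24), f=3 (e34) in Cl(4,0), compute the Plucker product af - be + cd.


Plucker relation: af - be + cd
a*f = (-2)*3 = -6
b*e = 1*(-4) = -4
c*d = (-1)*3 = -3
af - be + cd = -6 - (-4) + (-3)
= -5


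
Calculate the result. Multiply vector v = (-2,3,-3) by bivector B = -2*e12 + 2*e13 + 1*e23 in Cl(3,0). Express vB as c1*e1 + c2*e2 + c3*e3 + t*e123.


vB has grade-1 (vector) and grade-3 (trivector) parts: vB = (v _| B) + (v ^ B).
Vector part <vB>_1:
  e1: -v2*b12 - v3*b13 = -(3)*(-2) - (-3)*(2) = 12
  e2: v1*b12 - v3*b23 = (-2)*(-2) - (-3)*(1) = 7
  e3: v1*b13 + v2*b23 = (-2)*(2) + (3)*(1) = -1
Trivector part <vB>_3:
  e123: v1*b23 - v2*b13 + v3*b12 = (-2)*(1) - (3)*(2) + (-3)*(-2) = -2
vB = 12*e1 + 7*e2 - 1*e3 - 2*e123


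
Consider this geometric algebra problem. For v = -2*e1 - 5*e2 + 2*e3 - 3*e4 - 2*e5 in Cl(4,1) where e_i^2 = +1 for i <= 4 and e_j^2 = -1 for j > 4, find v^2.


v^2 = sum of c_i^2 * e_i^2
Positive signature terms (e_i^2 = +1): (-2)^2 + (-5)^2 + 2^2 + (-3)^2 = 42
Negative signature terms (e_j^2 = -1): (-2)^2 = 4
v^2 = 42 - 4 = 38


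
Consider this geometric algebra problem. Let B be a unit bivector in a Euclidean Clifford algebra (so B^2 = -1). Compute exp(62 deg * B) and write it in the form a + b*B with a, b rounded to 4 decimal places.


For a unit bivector B with B^2 = -1, the exponential series gives
e^(theta*B) = cos(theta) + sin(theta)*B (the GA analogue of Euler's formula).
theta = 62 degrees = 1.082104 rad
cos(62 deg) = 0.4695
sin(62 deg) = 0.8829
exp(theta*B) = 0.4695 + 0.8829*B


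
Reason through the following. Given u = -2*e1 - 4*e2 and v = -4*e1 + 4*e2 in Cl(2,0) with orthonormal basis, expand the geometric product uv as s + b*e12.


Expand: (-2*e1 - 4*e2)(-4*e1 + 4*e2)
= (-2)*(-4)*e1e1 + (-2)*4*e1e2 + (-4)*(-4)*e2e1 + (-4)*4*e2e2
Using e1^2 = e2^2 = 1, e2e1 = -e1e2:
Scalar part s = (-2)*(-4) + (-4)*4 = 8 + (-16) = -8
Bivector part b = (-2)*4 - (-4)*(-4) = -8 - 16 = -24
uv = -8 - 24*e12


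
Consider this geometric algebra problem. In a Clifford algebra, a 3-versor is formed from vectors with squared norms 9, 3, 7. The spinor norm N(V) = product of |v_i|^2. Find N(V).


Spinor norm N(V) = |v1|^2 * |v2|^2 * ... * |v3|^2
= 9 * 3 * 7
Running product: 9, 27, 189
N(V) = 189


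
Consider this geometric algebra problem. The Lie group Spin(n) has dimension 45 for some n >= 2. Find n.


dim Spin(n) = dim so(n) = n(n-1)/2.
Solve n(n-1)/2 = 45, i.e. n^2 - n - 90 = 0.
Discriminant = 1 + 8*45 = 361
n = (1 + sqrt(361))/2 = (1 + 19)/2 = 10


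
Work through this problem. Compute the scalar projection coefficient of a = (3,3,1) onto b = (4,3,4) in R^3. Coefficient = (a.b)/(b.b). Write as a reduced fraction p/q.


Projection coefficient = (a . b) / (b . b)
a . b = 3*4 + 3*3 + 1*4
= 12 + 9 + 4 = 25
b . b = 4^2 + 3^2 + 4^2
= 16 + 9 + 16 = 41
Coefficient = 25/41
In lowest terms: 25/41


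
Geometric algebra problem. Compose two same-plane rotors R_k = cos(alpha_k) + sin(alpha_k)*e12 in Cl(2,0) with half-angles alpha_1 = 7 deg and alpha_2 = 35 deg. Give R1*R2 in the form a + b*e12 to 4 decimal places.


Same-plane rotors commute and their half-angles add:
R1*R2 = cos(a1 + a2) + sin(a1 + a2)*e12.
a1 + a2 = 7 + 35 = 42 deg
cos(42 deg) = 0.7431
sin(42 deg) = 0.6691
R1*R2 = 0.7431 + 0.6691*e12


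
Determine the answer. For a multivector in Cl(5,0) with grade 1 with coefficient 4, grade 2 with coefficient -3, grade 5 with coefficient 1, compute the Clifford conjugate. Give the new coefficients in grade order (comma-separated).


Clifford conjugate sign for grade k: (-1)^(k(k+1)/2)
Grade 1: (-1)^(1*2/2) = (-1)^1 = -1, coeff 4 -> -4
Grade 2: (-1)^(2*3/2) = (-1)^3 = -1, coeff -3 -> 3
Grade 5: (-1)^(5*6/2) = (-1)^15 = -1, coeff 1 -> -1
Conjugated coefficients: -4, 3, -1


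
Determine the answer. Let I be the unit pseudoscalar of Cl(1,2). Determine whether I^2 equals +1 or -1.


The pseudoscalar I = e1...e_n (product of all n generators) of Cl(p,q) satisfies I^2 = (-1)^(q + n(n-1)/2).
p = 1, q = 2, n = p + q = 3
n(n-1)/2 = 3 * 2 / 2 = 3
Exponent = q + n(n-1)/2 = 2 + 3 = 5
I^2 = (-1)^5 = -1


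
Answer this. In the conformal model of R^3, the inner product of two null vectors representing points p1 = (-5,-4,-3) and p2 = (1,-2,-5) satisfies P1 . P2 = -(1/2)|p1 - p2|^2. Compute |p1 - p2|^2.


p1 - p2 = (-6, -2, 2)
|p1 - p2|^2 = (-6)^2 + (-2)^2 + 2^2
= 36 + 4 + 4
= 44


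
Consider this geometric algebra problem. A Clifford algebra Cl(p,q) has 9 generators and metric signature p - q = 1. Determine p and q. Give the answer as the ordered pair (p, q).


We need p + q = 9 and p - q = 1.
Adding: 2p = 9 + 1 = 10, so p = 5.
Then q = 9 - 5 = 4.
(p, q) = (5, 4)


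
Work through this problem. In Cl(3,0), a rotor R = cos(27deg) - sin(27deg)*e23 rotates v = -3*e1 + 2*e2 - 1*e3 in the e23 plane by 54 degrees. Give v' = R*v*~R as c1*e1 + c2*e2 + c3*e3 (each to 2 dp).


Rotor R = cos(27deg) - sin(27deg)*e23
Rotation angle theta = 2 * 27 = 54 degrees in the e23 plane (e2 -> e3).
The component perpendicular to the plane (e1) is invariant: v'_1 = v1 = -3.00
cos(54deg) = 0.5878, sin(54deg) = 0.8090
v'_2 = v2*cos(theta) - v3*sin(theta) = 2*0.5878 - (-1)*0.8090 = 1.98
v'_3 = v2*sin(theta) + v3*cos(theta) = 2*0.8090 + (-1)*0.5878 = 1.03
v' = -3.00*e1 + 1.98*e2 + 1.03*e3


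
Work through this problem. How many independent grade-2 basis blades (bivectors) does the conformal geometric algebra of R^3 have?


The conformal model of R^3 uses Cl(4,1) with m = 3 + 2 = 5 generators.
Number of grade-2 blades = C(m, 2) = C(5, 2)
= 5*4/2 = 10


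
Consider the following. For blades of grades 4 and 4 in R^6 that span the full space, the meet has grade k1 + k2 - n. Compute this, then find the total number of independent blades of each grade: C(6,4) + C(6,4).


Meet grade = grade(A) + grade(B) - n
= 4 + 4 - 6 = 2
C(6,4) = 15
C(6,4) = 15
dim_A + dim_B = 15 + 15 = 30


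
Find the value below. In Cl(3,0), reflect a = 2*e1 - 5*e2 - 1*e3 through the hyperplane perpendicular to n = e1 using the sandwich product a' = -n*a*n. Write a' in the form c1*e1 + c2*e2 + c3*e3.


Reflection formula: a' = -n*a*n, with n = e1 (unit vector, n^2 = 1).
For reflection through hyperplane perp to e1:
The component along e1 flips sign, others stay.
a = (2, -5, -1)
a' = (-2, -5, -1)
a' = -2*e1 - 5*e2 - 1*e3


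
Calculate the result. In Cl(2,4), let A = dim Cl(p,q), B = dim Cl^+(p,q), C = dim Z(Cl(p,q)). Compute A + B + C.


n = 2 + 4 = 6
Total dim = 2^6 = 64
Even subalgebra dim = 2^5 = 32
n is even, so center dim = 1
Sum = 64 + 32 + 1 = 97


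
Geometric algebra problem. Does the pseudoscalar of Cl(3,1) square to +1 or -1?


The pseudoscalar I = e1...e_n (product of all n generators) of Cl(p,q) satisfies I^2 = (-1)^(q + n(n-1)/2).
p = 3, q = 1, n = p + q = 4
n(n-1)/2 = 4 * 3 / 2 = 6
Exponent = q + n(n-1)/2 = 1 + 6 = 7
I^2 = (-1)^7 = -1


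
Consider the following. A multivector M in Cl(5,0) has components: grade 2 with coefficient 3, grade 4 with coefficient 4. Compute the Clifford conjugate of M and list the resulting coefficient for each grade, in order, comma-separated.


Clifford conjugate sign for grade k: (-1)^(k(k+1)/2)
Grade 2: (-1)^(2*3/2) = (-1)^3 = -1, coeff 3 -> -3
Grade 4: (-1)^(4*5/2) = (-1)^10 = 1, coeff 4 -> 4
Conjugated coefficients: -3, 4


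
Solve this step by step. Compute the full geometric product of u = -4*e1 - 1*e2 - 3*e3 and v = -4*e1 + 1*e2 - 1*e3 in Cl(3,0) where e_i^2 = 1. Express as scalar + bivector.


In Cl(3,0): e_i^2 = 1, e_ie_j = -e_je_i for i != j.
Scalar part = u . v = (-4)*(-4) + (-1)*1 + (-3)*(-1)
= 16 + (-1) + 3 = 18
e12 coeff = (-4)*1 - (-1)*(-4) = -4 - 4 = -8
e13 coeff = (-4)*(-1) - (-3)*(-4) = 4 - 12 = -8
e23 coeff = (-1)*(-1) - (-3)*1 = 1 - (-3) = 4
uv = 18 - 8*e12 - 8*e13 + 4*e23


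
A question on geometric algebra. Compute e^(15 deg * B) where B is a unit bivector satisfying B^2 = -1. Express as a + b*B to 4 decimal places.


For a unit bivector B with B^2 = -1, the exponential series gives
e^(theta*B) = cos(theta) + sin(theta)*B (the GA analogue of Euler's formula).
theta = 15 degrees = 0.261799 rad
cos(15 deg) = 0.9659
sin(15 deg) = 0.2588
exp(theta*B) = 0.9659 + 0.2588*B


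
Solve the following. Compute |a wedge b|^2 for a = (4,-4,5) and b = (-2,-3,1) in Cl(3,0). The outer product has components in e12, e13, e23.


a wedge b = (a1*b2 - a2*b1)*e12 + (a1*b3 - a3*b1)*e13 + (a2*b3 - a3*b2)*e23
e12 coeff: 4*(-3) - (-4)*(-2) = -12 - 8 = -20
e13 coeff: 4*1 - 5*(-2) = 4 - (-10) = 14
e23 coeff: (-4)*1 - 5*(-3) = -4 - (-15) = 11
|a wedge b|^2 = (-20)^2 + 14^2 + 11^2
= 400 + 196 + 121
= 717


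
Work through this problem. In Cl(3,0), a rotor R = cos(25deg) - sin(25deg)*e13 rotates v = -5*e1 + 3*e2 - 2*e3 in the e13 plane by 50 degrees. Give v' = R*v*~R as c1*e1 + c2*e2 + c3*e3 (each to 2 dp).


Rotor R = cos(25deg) - sin(25deg)*e13
Rotation angle theta = 2 * 25 = 50 degrees in the e13 plane (e1 -> e3).
The component perpendicular to the plane (e2) is invariant: v'_2 = v2 = 3.00
cos(50deg) = 0.6428, sin(50deg) = 0.7660
v'_1 = v1*cos(theta) - v3*sin(theta) = -5*0.6428 - (-2)*0.7660 = -1.68
v'_3 = v1*sin(theta) + v3*cos(theta) = -5*0.7660 + (-2)*0.6428 = -5.12
v' = -1.68*e1 + 3.00*e2 - 5.12*e3


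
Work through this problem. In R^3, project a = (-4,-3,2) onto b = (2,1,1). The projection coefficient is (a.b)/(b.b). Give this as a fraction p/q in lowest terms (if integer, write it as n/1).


Projection coefficient = (a . b) / (b . b)
a . b = (-4)*2 + (-3)*1 + 2*1
= -8 + (-3) + 2 = -9
b . b = 2^2 + 1^2 + 1^2
= 4 + 1 + 1 = 6
Coefficient = -9/6
In lowest terms: -3/2


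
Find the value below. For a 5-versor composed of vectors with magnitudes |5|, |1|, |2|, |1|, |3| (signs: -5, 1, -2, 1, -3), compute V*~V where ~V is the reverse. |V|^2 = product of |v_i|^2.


Each vector v_i has |v_i|^2 = s_i^2
Squared scales: (-5)^2 = 25, 1^2 = 1, (-2)^2 = 4, 1^2 = 1, (-3)^2 = 9
|V|^2 = 25 * 1 * 4 * 1 * 9
= 900


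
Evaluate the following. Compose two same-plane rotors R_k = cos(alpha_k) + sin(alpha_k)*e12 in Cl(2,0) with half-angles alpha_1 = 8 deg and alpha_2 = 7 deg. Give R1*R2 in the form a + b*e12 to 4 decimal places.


Same-plane rotors commute and their half-angles add:
R1*R2 = cos(a1 + a2) + sin(a1 + a2)*e12.
a1 + a2 = 8 + 7 = 15 deg
cos(15 deg) = 0.9659
sin(15 deg) = 0.2588
R1*R2 = 0.9659 + 0.2588*e12


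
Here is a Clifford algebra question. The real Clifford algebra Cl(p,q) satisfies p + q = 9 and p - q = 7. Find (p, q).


We need p + q = 9 and p - q = 7.
Adding: 2p = 9 + 7 = 16, so p = 8.
Then q = 9 - 8 = 1.
(p, q) = (8, 1)


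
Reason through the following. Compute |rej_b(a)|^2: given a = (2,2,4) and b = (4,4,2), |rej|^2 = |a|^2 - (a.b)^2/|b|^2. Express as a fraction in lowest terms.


|a|^2 = 2^2 + 2^2 + 4^2 = 24
|b|^2 = 4^2 + 4^2 + 2^2 = 36
a . b = 2*4 + 2*4 + 4*2 = 24
(a.b)^2 = 24^2 = 576
|rej|^2 = 24 - 576/36
= (864 - 576)/36
= 288/36
In lowest terms: 8/1


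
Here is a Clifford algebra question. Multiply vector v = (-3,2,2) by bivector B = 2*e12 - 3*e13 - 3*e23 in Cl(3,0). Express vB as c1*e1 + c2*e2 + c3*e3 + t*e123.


vB has grade-1 (vector) and grade-3 (trivector) parts: vB = (v _| B) + (v ^ B).
Vector part <vB>_1:
  e1: -v2*b12 - v3*b13 = -(2)*(2) - (2)*(-3) = 2
  e2: v1*b12 - v3*b23 = (-3)*(2) - (2)*(-3) = 0
  e3: v1*b13 + v2*b23 = (-3)*(-3) + (2)*(-3) = 3
Trivector part <vB>_3:
  e123: v1*b23 - v2*b13 + v3*b12 = (-3)*(-3) - (2)*(-3) + (2)*(2) = 19
vB = 2*e1 + 0*e2 + 3*e3 + 19*e123


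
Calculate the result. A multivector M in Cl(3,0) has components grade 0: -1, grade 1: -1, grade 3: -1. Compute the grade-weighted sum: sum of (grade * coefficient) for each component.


Grade-weighted sum = sum of grade_k * coefficient_k
0*(-1) = 0
1*(-1) = -1
3*(-1) = -3
Total = 0 + (-1) + (-3) = -4


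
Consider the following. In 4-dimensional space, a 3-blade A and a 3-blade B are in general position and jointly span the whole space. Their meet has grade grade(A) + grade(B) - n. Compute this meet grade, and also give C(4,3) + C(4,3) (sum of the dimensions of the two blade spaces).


Meet grade = grade(A) + grade(B) - n
= 3 + 3 - 4 = 2
C(4,3) = 4
C(4,3) = 4
dim_A + dim_B = 4 + 4 = 8


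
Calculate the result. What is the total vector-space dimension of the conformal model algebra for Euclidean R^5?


The conformal model of R^5 uses Cl(6,1): the 5 Euclidean generators plus two extra orthogonal generators e+ (e+^2 = +1) and e- (e-^2 = -1), from which the null vectors e0, einf are built.
Number of generators m = 5 + 2 = 7.
dim Cl(p,q) = 2^m = 2^7 = 128


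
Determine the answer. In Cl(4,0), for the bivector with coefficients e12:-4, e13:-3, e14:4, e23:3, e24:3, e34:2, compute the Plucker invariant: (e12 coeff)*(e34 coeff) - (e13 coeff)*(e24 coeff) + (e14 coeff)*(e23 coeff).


Plucker relation: af - be + cd
a*f = (-4)*2 = -8
b*e = (-3)*3 = -9
c*d = 4*3 = 12
af - be + cd = -8 - (-9) + 12
= 13


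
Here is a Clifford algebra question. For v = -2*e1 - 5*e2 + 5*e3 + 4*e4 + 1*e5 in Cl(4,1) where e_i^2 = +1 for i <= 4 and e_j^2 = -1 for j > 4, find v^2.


v^2 = sum of c_i^2 * e_i^2
Positive signature terms (e_i^2 = +1): (-2)^2 + (-5)^2 + 5^2 + 4^2 = 70
Negative signature terms (e_j^2 = -1): 1^2 = 1
v^2 = 70 - 1 = 69


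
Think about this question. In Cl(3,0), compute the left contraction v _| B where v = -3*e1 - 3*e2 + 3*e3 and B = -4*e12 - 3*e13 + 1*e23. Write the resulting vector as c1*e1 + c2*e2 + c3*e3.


Left contraction v _| B = <vB>_1 (grade-1 part of the geometric product vB).
Using e1_|e12 = e2, e2_|e12 = -e1, e1_|e13 = e3, e3_|e13 = -e1, e2_|e23 = e3, e3_|e23 = -e2:
e1 coeff: -v2*b12 - v3*b13 = -(-3)*(-4) - (3)*(-3) = -3
e2 coeff: v1*b12 - v3*b23 = (-3)*(-4) - (3)*(1) = 9
e3 coeff: v1*b13 + v2*b23 = (-3)*(-3) + (-3)*(1) = 6
v _| B = -3*e1 + 9*e2 + 6*e3


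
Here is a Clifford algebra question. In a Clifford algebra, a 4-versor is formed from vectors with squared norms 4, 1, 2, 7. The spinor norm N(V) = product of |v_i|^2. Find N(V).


Spinor norm N(V) = |v1|^2 * |v2|^2 * ... * |v4|^2
= 4 * 1 * 2 * 7
Running product: 4, 4, 8, 56
N(V) = 56


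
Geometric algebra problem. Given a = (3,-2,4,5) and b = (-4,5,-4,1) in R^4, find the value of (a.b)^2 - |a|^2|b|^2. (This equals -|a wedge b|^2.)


a . b = 3*(-4) + (-2)*5 + 4*(-4) + 5*1
= -12 + (-10) + (-16) + 5 = -33
|a|^2 = 3^2 + (-2)^2 + 4^2 + 5^2 = 54
|b|^2 = (-4)^2 + 5^2 + (-4)^2 + 1^2 = 58
(a.b)^2 = (-33)^2 = 1089
|a|^2 * |b|^2 = 54 * 58 = 3132
Result = 1089 - 3132 = -2043


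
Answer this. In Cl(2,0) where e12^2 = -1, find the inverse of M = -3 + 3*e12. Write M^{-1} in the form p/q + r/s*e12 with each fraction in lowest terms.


M = -3 + 3*e12, where e12^2 = -1.
Since M commutes with its reverse ~M = a - b*e12, M * ~M = a^2 - b^2*e12^2 = a^2 + b^2.
So M^{-1} = ~M / (a^2 + b^2) = (a - b*e12)/(a^2 + b^2).
a^2 + b^2 = 9 + 9 = 18
Scalar part = -3/18 = -1/6
Bivector coeff = -3/18 = -1/6
M^{-1} = -1/6 - 1/6*e12


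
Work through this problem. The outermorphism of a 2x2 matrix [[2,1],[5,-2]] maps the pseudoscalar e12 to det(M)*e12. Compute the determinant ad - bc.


The outermorphism of a linear map f sends e1^e2 to f(e1)^f(e2).
f(e1) = 2*e1 + 5*e2
f(e2) = 1*e1 - 2*e2
f(e1) ^ f(e2) = (2*e1 + 5*e2) ^ (1*e1 - 2*e2)
= 2*(-2)*e12 + 5*1*e21
= (-4 - 5)*e12
= -9*e12
Coefficient = -9


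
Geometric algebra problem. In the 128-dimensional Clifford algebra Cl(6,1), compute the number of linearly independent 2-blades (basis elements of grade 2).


Number of grade-k basis blades in Cl(p,q) with n = p + q is C(n, k).
n = 6 + 1 = 7
C(7, 2) = 7! / (2! * 5!)
= 5040 / (2 * 120)
= 21


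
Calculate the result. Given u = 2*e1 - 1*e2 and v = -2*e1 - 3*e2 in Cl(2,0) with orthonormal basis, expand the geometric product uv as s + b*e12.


Expand: (2*e1 - 1*e2)(-2*e1 - 3*e2)
= 2*(-2)*e1e1 + 2*(-3)*e1e2 + (-1)*(-2)*e2e1 + (-1)*(-3)*e2e2
Using e1^2 = e2^2 = 1, e2e1 = -e1e2:
Scalar part s = 2*(-2) + (-1)*(-3) = -4 + 3 = -1
Bivector part b = 2*(-3) - (-1)*(-2) = -6 - 2 = -8
uv = -1 - 8*e12


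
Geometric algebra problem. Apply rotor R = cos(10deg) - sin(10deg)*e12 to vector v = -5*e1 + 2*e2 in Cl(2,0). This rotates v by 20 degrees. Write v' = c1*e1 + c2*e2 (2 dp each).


Rotor R = cos(10deg) - sin(10deg)*e12
Rotation angle theta = 2 * 10 = 20 degrees
v' = R*v*~R rotates v by theta.
cos(20deg) = 0.9397, sin(20deg) = 0.3420
v'_1 = -5*cos(20deg) - 2*sin(20deg)
= -5*0.9397 - 2*0.3420
= -5.38
v'_2 = -5*sin(20deg) + 2*cos(20deg)
= -5*0.3420 + 2*0.9397
= 0.17
v' = -5.38*e1 + 0.17*e2


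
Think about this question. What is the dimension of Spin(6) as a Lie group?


Spin(n) double-covers SO(n); both have Lie algebra so(n) of dimension n(n-1)/2.
n = 6
n(n-1) = 6 * 5 = 30
dim Spin(6) = 30/2 = 15


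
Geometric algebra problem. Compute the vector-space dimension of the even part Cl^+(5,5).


Even subalgebra dimension = 2^(n-1)
n = 5 + 5 = 10
2^(10 - 1) = 2^9 = 512
Verification: sum of C(10,k) for even k = 1 + 45 + 210 + 210 + 45 + 1 = 512
Result = 512


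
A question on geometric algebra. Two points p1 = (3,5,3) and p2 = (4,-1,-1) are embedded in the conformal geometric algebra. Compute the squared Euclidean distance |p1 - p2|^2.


p1 - p2 = (-1, 6, 4)
|p1 - p2|^2 = (-1)^2 + 6^2 + 4^2
= 1 + 36 + 16
= 53


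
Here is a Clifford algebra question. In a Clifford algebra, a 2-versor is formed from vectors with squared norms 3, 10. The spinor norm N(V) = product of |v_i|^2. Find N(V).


Spinor norm N(V) = |v1|^2 * |v2|^2 * ... * |v2|^2
= 3 * 10
Running product: 3, 30
N(V) = 30


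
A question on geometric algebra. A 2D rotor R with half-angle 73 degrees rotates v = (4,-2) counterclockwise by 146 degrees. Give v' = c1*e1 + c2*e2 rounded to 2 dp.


Rotor R = cos(73deg) - sin(73deg)*e12
Rotation angle theta = 2 * 73 = 146 degrees
v' = R*v*~R rotates v by theta.
cos(146deg) = -0.8290, sin(146deg) = 0.5592
v'_1 = 4*cos(146deg) - (-2)*sin(146deg)
= 4*(-0.8290) - (-2)*0.5592
= -2.20
v'_2 = 4*sin(146deg) + (-2)*cos(146deg)
= 4*0.5592 + (-2)*(-0.8290)
= 3.89
v' = -2.20*e1 + 3.89*e2


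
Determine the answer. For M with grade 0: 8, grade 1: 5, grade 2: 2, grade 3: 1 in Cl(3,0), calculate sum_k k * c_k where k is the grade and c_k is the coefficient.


Grade-weighted sum = sum of grade_k * coefficient_k
0*8 = 0
1*5 = 5
2*2 = 4
3*1 = 3
Total = 0 + 5 + 4 + 3 = 12


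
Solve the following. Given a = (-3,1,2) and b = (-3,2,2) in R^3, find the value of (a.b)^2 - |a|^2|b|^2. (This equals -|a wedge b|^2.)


a . b = (-3)*(-3) + 1*2 + 2*2
= 9 + 2 + 4 = 15
|a|^2 = (-3)^2 + 1^2 + 2^2 = 14
|b|^2 = (-3)^2 + 2^2 + 2^2 = 17
(a.b)^2 = 15^2 = 225
|a|^2 * |b|^2 = 14 * 17 = 238
Result = 225 - 238 = -13


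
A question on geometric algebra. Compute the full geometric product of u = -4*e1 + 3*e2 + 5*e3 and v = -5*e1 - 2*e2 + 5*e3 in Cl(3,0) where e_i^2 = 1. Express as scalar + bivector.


In Cl(3,0): e_i^2 = 1, e_ie_j = -e_je_i for i != j.
Scalar part = u . v = (-4)*(-5) + 3*(-2) + 5*5
= 20 + (-6) + 25 = 39
e12 coeff = (-4)*(-2) - 3*(-5) = 8 - (-15) = 23
e13 coeff = (-4)*5 - 5*(-5) = -20 - (-25) = 5
e23 coeff = 3*5 - 5*(-2) = 15 - (-10) = 25
uv = 39 + 23*e12 + 5*e13 + 25*e23


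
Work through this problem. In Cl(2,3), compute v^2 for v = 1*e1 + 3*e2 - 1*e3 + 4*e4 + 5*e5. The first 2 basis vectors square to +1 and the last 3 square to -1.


v^2 = sum of c_i^2 * e_i^2
Positive signature terms (e_i^2 = +1): 1^2 + 3^2 = 10
Negative signature terms (e_j^2 = -1): (-1)^2 + 4^2 + 5^2 = 42
v^2 = 10 - 42 = -32


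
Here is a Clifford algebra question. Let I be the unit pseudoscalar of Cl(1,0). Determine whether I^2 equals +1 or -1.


The pseudoscalar I = e1...e_n (product of all n generators) of Cl(p,q) satisfies I^2 = (-1)^(q + n(n-1)/2).
p = 1, q = 0, n = p + q = 1
n(n-1)/2 = 1 * 0 / 2 = 0
Exponent = q + n(n-1)/2 = 0 + 0 = 0
I^2 = (-1)^0 = +1


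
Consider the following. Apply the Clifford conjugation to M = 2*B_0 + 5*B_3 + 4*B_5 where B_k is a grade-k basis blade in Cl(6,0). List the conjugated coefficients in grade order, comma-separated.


Clifford conjugate sign for grade k: (-1)^(k(k+1)/2)
Grade 0: (-1)^(0*1/2) = (-1)^0 = 1, coeff 2 -> 2
Grade 3: (-1)^(3*4/2) = (-1)^6 = 1, coeff 5 -> 5
Grade 5: (-1)^(5*6/2) = (-1)^15 = -1, coeff 4 -> -4
Conjugated coefficients: 2, 5, -4


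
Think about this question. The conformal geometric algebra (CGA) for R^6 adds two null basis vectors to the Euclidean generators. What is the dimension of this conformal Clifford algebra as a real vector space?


The conformal model of R^6 uses Cl(7,1): the 6 Euclidean generators plus two extra orthogonal generators e+ (e+^2 = +1) and e- (e-^2 = -1), from which the null vectors e0, einf are built.
Number of generators m = 6 + 2 = 8.
dim Cl(p,q) = 2^m = 2^8 = 256


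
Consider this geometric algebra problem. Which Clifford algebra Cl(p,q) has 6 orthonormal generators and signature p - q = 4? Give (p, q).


We need p + q = 6 and p - q = 4.
Adding: 2p = 6 + 4 = 10, so p = 5.
Then q = 6 - 5 = 1.
(p, q) = (5, 1)


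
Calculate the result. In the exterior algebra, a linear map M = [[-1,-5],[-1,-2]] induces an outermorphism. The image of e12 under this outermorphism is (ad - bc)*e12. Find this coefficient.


The outermorphism of a linear map f sends e1^e2 to f(e1)^f(e2).
f(e1) = -1*e1 - 1*e2
f(e2) = -5*e1 - 2*e2
f(e1) ^ f(e2) = (-1*e1 - 1*e2) ^ (-5*e1 - 2*e2)
= (-1)*(-2)*e12 + (-1)*(-5)*e21
= (2 - 5)*e12
= -3*e12
Coefficient = -3


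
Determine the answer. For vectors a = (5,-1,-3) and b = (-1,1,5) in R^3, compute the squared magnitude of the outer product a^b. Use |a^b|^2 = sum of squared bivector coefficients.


a wedge b = (a1*b2 - a2*b1)*e12 + (a1*b3 - a3*b1)*e13 + (a2*b3 - a3*b2)*e23
e12 coeff: 5*1 - (-1)*(-1) = 5 - 1 = 4
e13 coeff: 5*5 - (-3)*(-1) = 25 - 3 = 22
e23 coeff: (-1)*5 - (-3)*1 = -5 - (-3) = -2
|a wedge b|^2 = 4^2 + 22^2 + (-2)^2
= 16 + 484 + 4
= 504


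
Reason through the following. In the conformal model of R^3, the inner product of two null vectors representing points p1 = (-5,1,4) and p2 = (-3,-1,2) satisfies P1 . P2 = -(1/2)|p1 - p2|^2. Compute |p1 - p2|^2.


p1 - p2 = (-2, 2, 2)
|p1 - p2|^2 = (-2)^2 + 2^2 + 2^2
= 4 + 4 + 4
= 12


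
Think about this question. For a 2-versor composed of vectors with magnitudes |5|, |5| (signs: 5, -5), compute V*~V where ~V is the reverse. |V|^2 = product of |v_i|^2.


Each vector v_i has |v_i|^2 = s_i^2
Squared scales: 5^2 = 25, (-5)^2 = 25
|V|^2 = 25 * 25
= 625


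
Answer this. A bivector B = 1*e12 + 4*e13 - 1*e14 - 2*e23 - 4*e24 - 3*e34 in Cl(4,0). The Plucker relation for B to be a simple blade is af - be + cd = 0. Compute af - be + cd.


Plucker relation: af - be + cd
a*f = 1*(-3) = -3
b*e = 4*(-4) = -16
c*d = (-1)*(-2) = 2
af - be + cd = -3 - (-16) + 2
= 15


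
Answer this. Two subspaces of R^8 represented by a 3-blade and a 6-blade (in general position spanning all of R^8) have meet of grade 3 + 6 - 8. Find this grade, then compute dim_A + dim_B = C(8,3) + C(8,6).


Meet grade = grade(A) + grade(B) - n
= 3 + 6 - 8 = 1
C(8,3) = 56
C(8,6) = 28
dim_A + dim_B = 56 + 28 = 84


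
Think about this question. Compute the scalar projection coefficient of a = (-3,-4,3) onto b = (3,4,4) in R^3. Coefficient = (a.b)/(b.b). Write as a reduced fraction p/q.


Projection coefficient = (a . b) / (b . b)
a . b = (-3)*3 + (-4)*4 + 3*4
= -9 + (-16) + 12 = -13
b . b = 3^2 + 4^2 + 4^2
= 9 + 16 + 16 = 41
Coefficient = -13/41
In lowest terms: -13/41


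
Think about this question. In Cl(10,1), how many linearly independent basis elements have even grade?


Even subalgebra dimension = 2^(n-1)
n = 10 + 1 = 11
2^(11 - 1) = 2^10 = 1024
Verification: sum of C(11,k) for even k = 1 + 55 + 330 + 462 + 165 + 11 = 1024
Result = 1024


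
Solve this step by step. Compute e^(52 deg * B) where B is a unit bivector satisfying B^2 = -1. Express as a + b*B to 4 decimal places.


For a unit bivector B with B^2 = -1, the exponential series gives
e^(theta*B) = cos(theta) + sin(theta)*B (the GA analogue of Euler's formula).
theta = 52 degrees = 0.907571 rad
cos(52 deg) = 0.6157
sin(52 deg) = 0.7880
exp(theta*B) = 0.6157 + 0.7880*B


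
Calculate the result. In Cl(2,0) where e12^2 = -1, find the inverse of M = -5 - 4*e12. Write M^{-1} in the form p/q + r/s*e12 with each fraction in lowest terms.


M = -5 - 4*e12, where e12^2 = -1.
Since M commutes with its reverse ~M = a - b*e12, M * ~M = a^2 - b^2*e12^2 = a^2 + b^2.
So M^{-1} = ~M / (a^2 + b^2) = (a - b*e12)/(a^2 + b^2).
a^2 + b^2 = 25 + 16 = 41
Scalar part = -5/41 = -5/41
Bivector coeff = 4/41 = 4/41
M^{-1} = -5/41 + 4/41*e12


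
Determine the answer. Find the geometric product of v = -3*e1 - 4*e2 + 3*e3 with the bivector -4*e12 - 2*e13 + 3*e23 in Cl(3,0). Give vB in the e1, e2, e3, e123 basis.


vB has grade-1 (vector) and grade-3 (trivector) parts: vB = (v _| B) + (v ^ B).
Vector part <vB>_1:
  e1: -v2*b12 - v3*b13 = -(-4)*(-4) - (3)*(-2) = -10
  e2: v1*b12 - v3*b23 = (-3)*(-4) - (3)*(3) = 3
  e3: v1*b13 + v2*b23 = (-3)*(-2) + (-4)*(3) = -6
Trivector part <vB>_3:
  e123: v1*b23 - v2*b13 + v3*b12 = (-3)*(3) - (-4)*(-2) + (3)*(-4) = -29
vB = -10*e1 + 3*e2 - 6*e3 - 29*e123


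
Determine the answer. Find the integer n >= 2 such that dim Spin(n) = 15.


dim Spin(n) = dim so(n) = n(n-1)/2.
Solve n(n-1)/2 = 15, i.e. n^2 - n - 30 = 0.
Discriminant = 1 + 8*15 = 121
n = (1 + sqrt(121))/2 = (1 + 11)/2 = 6


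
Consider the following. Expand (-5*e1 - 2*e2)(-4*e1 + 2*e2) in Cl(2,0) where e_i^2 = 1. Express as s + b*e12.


Expand: (-5*e1 - 2*e2)(-4*e1 + 2*e2)
= (-5)*(-4)*e1e1 + (-5)*2*e1e2 + (-2)*(-4)*e2e1 + (-2)*2*e2e2
Using e1^2 = e2^2 = 1, e2e1 = -e1e2:
Scalar part s = (-5)*(-4) + (-2)*2 = 20 + (-4) = 16
Bivector part b = (-5)*2 - (-2)*(-4) = -10 - 8 = -18
uv = 16 - 18*e12


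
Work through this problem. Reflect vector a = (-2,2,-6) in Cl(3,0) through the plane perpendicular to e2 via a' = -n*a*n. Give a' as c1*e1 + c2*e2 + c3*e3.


Reflection formula: a' = -n*a*n, with n = e2 (unit vector, n^2 = 1).
For reflection through hyperplane perp to e2:
The component along e2 flips sign, others stay.
a = (-2, 2, -6)
a' = (-2, -2, -6)
a' = -2*e1 - 2*e2 - 6*e3


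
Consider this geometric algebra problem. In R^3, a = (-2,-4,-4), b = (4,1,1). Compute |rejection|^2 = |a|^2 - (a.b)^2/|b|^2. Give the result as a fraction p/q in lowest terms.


|a|^2 = (-2)^2 + (-4)^2 + (-4)^2 = 36
|b|^2 = 4^2 + 1^2 + 1^2 = 18
a . b = (-2)*4 + (-4)*1 + (-4)*1 = -16
(a.b)^2 = (-16)^2 = 256
|rej|^2 = 36 - 256/18
= (648 - 256)/18
= 392/18
In lowest terms: 196/9


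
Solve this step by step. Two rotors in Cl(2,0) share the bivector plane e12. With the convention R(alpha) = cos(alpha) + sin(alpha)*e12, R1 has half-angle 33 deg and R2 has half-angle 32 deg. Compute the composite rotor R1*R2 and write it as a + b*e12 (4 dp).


Same-plane rotors commute and their half-angles add:
R1*R2 = cos(a1 + a2) + sin(a1 + a2)*e12.
a1 + a2 = 33 + 32 = 65 deg
cos(65 deg) = 0.4226
sin(65 deg) = 0.9063
R1*R2 = 0.4226 + 0.9063*e12


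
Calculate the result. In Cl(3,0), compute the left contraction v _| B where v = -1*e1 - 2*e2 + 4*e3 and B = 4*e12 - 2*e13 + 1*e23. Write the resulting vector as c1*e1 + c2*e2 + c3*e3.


Left contraction v _| B = <vB>_1 (grade-1 part of the geometric product vB).
Using e1_|e12 = e2, e2_|e12 = -e1, e1_|e13 = e3, e3_|e13 = -e1, e2_|e23 = e3, e3_|e23 = -e2:
e1 coeff: -v2*b12 - v3*b13 = -(-2)*(4) - (4)*(-2) = 16
e2 coeff: v1*b12 - v3*b23 = (-1)*(4) - (4)*(1) = -8
e3 coeff: v1*b13 + v2*b23 = (-1)*(-2) + (-2)*(1) = 0
v _| B = 16*e1 - 8*e2 + 0*e3


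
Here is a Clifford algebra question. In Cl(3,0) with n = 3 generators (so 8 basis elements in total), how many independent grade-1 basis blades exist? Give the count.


Number of grade-k basis blades in Cl(p,q) with n = p + q is C(n, k).
n = 3 + 0 = 3
C(3, 1) = 3! / (1! * 2!)
= 6 / (1 * 2)
= 3


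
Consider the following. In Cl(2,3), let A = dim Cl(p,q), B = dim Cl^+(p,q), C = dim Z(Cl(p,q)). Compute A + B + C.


n = 2 + 3 = 5
Total dim = 2^5 = 32
Even subalgebra dim = 2^4 = 16
n is odd, so center dim = 2
Sum = 32 + 16 + 2 = 50


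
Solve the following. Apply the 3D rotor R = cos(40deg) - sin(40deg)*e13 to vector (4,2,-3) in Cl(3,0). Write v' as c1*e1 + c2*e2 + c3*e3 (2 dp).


Rotor R = cos(40deg) - sin(40deg)*e13
Rotation angle theta = 2 * 40 = 80 degrees in the e13 plane (e1 -> e3).
The component perpendicular to the plane (e2) is invariant: v'_2 = v2 = 2.00
cos(80deg) = 0.1736, sin(80deg) = 0.9848
v'_1 = v1*cos(theta) - v3*sin(theta) = 4*0.1736 - (-3)*0.9848 = 3.65
v'_3 = v1*sin(theta) + v3*cos(theta) = 4*0.9848 + (-3)*0.1736 = 3.42
v' = 3.65*e1 + 2.00*e2 + 3.42*e3


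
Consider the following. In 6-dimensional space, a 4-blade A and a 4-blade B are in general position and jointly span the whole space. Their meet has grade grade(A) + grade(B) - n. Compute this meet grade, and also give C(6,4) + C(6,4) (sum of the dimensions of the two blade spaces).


Meet grade = grade(A) + grade(B) - n
= 4 + 4 - 6 = 2
C(6,4) = 15
C(6,4) = 15
dim_A + dim_B = 15 + 15 = 30


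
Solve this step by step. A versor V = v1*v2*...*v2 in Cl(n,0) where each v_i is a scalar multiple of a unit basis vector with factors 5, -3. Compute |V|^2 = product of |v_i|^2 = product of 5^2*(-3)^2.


Each vector v_i has |v_i|^2 = s_i^2
Squared scales: 5^2 = 25, (-3)^2 = 9
|V|^2 = 25 * 9
= 225
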